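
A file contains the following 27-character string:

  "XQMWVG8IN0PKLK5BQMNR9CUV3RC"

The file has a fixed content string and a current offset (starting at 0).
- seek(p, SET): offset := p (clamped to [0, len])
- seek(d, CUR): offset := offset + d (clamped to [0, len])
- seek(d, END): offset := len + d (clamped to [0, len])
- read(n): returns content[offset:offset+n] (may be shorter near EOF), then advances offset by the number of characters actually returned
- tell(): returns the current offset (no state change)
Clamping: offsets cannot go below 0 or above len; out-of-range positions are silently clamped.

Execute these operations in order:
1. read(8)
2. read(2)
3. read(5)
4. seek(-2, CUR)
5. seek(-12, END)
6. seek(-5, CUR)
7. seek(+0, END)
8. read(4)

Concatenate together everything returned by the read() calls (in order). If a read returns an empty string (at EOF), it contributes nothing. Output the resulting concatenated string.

After 1 (read(8)): returned 'XQMWVG8I', offset=8
After 2 (read(2)): returned 'N0', offset=10
After 3 (read(5)): returned 'PKLK5', offset=15
After 4 (seek(-2, CUR)): offset=13
After 5 (seek(-12, END)): offset=15
After 6 (seek(-5, CUR)): offset=10
After 7 (seek(+0, END)): offset=27
After 8 (read(4)): returned '', offset=27

Answer: XQMWVG8IN0PKLK5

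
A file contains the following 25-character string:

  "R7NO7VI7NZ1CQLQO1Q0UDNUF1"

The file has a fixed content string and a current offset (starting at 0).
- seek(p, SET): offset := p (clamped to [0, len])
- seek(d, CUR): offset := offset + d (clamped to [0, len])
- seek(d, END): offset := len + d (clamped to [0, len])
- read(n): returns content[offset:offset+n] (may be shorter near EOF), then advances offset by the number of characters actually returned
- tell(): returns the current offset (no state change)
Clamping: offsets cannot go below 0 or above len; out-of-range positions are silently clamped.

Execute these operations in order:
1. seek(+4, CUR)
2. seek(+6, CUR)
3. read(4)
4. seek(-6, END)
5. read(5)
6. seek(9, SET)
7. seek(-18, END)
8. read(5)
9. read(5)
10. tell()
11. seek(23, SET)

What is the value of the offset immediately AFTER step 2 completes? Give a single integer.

After 1 (seek(+4, CUR)): offset=4
After 2 (seek(+6, CUR)): offset=10

Answer: 10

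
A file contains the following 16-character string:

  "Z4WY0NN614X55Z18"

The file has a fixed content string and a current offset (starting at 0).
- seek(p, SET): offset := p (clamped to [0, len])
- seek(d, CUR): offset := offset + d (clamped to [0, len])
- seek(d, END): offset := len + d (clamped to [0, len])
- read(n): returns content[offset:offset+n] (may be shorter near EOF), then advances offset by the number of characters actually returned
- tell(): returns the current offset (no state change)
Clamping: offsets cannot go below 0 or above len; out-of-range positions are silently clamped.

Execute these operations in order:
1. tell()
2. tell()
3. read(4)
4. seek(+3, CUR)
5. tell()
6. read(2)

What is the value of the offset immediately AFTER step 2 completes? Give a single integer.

Answer: 0

Derivation:
After 1 (tell()): offset=0
After 2 (tell()): offset=0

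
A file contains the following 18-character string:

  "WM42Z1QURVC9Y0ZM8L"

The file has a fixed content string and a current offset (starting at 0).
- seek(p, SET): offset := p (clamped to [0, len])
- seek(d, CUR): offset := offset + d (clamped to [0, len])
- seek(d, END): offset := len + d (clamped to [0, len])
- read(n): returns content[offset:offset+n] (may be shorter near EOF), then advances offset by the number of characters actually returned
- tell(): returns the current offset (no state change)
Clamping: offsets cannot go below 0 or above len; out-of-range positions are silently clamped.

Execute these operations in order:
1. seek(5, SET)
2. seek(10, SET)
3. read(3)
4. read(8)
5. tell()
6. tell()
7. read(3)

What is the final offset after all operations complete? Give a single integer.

Answer: 18

Derivation:
After 1 (seek(5, SET)): offset=5
After 2 (seek(10, SET)): offset=10
After 3 (read(3)): returned 'C9Y', offset=13
After 4 (read(8)): returned '0ZM8L', offset=18
After 5 (tell()): offset=18
After 6 (tell()): offset=18
After 7 (read(3)): returned '', offset=18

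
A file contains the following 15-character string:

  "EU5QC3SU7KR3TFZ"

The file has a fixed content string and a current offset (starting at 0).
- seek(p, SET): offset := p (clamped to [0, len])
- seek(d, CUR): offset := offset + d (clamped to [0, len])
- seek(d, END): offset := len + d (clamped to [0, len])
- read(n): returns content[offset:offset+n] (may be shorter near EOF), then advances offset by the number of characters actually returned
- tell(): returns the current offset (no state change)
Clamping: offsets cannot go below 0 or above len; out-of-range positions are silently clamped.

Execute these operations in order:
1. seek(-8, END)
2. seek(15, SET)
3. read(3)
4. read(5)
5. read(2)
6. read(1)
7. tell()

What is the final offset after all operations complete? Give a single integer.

Answer: 15

Derivation:
After 1 (seek(-8, END)): offset=7
After 2 (seek(15, SET)): offset=15
After 3 (read(3)): returned '', offset=15
After 4 (read(5)): returned '', offset=15
After 5 (read(2)): returned '', offset=15
After 6 (read(1)): returned '', offset=15
After 7 (tell()): offset=15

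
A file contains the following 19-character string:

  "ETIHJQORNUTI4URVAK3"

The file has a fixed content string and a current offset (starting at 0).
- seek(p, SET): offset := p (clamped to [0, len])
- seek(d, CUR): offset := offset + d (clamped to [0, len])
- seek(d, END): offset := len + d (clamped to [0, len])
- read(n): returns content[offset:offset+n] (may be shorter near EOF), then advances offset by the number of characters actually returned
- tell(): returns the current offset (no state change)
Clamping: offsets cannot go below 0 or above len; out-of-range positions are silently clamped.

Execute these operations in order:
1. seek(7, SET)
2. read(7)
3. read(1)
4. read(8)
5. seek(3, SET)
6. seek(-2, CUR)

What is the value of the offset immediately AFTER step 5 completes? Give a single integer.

Answer: 3

Derivation:
After 1 (seek(7, SET)): offset=7
After 2 (read(7)): returned 'RNUTI4U', offset=14
After 3 (read(1)): returned 'R', offset=15
After 4 (read(8)): returned 'VAK3', offset=19
After 5 (seek(3, SET)): offset=3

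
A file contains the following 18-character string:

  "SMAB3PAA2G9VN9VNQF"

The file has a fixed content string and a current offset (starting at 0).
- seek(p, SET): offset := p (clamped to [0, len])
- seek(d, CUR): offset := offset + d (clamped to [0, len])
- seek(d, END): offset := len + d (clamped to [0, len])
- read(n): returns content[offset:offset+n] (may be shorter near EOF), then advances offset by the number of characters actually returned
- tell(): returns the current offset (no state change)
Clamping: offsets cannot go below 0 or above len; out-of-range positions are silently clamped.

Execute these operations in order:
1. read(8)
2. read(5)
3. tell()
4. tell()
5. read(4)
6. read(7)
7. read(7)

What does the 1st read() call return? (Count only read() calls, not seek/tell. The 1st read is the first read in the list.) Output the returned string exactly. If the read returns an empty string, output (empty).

Answer: SMAB3PAA

Derivation:
After 1 (read(8)): returned 'SMAB3PAA', offset=8
After 2 (read(5)): returned '2G9VN', offset=13
After 3 (tell()): offset=13
After 4 (tell()): offset=13
After 5 (read(4)): returned '9VNQ', offset=17
After 6 (read(7)): returned 'F', offset=18
After 7 (read(7)): returned '', offset=18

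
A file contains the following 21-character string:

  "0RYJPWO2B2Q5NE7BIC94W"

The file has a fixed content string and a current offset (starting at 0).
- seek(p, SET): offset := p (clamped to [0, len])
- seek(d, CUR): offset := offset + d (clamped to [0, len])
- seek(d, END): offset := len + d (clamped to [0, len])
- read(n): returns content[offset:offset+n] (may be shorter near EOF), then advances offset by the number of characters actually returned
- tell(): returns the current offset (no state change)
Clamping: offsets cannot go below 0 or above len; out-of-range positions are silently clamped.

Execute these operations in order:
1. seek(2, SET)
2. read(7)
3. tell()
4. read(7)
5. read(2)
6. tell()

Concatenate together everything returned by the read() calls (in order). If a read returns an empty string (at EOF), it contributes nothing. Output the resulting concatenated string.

Answer: YJPWO2B2Q5NE7BIC

Derivation:
After 1 (seek(2, SET)): offset=2
After 2 (read(7)): returned 'YJPWO2B', offset=9
After 3 (tell()): offset=9
After 4 (read(7)): returned '2Q5NE7B', offset=16
After 5 (read(2)): returned 'IC', offset=18
After 6 (tell()): offset=18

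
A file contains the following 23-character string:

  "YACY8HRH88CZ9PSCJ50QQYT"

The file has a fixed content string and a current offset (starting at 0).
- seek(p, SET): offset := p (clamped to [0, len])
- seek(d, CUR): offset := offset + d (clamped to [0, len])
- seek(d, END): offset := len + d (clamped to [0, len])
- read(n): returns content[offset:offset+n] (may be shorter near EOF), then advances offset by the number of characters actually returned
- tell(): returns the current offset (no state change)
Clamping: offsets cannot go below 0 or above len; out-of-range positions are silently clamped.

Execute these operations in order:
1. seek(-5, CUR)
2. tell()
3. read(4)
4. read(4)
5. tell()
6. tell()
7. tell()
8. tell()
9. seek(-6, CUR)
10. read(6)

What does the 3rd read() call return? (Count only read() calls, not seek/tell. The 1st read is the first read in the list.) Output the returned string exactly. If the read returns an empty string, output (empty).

After 1 (seek(-5, CUR)): offset=0
After 2 (tell()): offset=0
After 3 (read(4)): returned 'YACY', offset=4
After 4 (read(4)): returned '8HRH', offset=8
After 5 (tell()): offset=8
After 6 (tell()): offset=8
After 7 (tell()): offset=8
After 8 (tell()): offset=8
After 9 (seek(-6, CUR)): offset=2
After 10 (read(6)): returned 'CY8HRH', offset=8

Answer: CY8HRH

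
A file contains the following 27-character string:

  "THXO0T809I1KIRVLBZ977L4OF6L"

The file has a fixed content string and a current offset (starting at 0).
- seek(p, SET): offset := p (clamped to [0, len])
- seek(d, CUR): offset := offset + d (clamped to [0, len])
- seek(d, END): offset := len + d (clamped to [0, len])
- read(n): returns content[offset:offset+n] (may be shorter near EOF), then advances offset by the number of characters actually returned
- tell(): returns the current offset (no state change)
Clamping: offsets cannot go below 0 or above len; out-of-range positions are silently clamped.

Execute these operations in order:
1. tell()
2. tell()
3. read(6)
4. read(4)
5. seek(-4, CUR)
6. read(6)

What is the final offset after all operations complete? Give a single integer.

After 1 (tell()): offset=0
After 2 (tell()): offset=0
After 3 (read(6)): returned 'THXO0T', offset=6
After 4 (read(4)): returned '809I', offset=10
After 5 (seek(-4, CUR)): offset=6
After 6 (read(6)): returned '809I1K', offset=12

Answer: 12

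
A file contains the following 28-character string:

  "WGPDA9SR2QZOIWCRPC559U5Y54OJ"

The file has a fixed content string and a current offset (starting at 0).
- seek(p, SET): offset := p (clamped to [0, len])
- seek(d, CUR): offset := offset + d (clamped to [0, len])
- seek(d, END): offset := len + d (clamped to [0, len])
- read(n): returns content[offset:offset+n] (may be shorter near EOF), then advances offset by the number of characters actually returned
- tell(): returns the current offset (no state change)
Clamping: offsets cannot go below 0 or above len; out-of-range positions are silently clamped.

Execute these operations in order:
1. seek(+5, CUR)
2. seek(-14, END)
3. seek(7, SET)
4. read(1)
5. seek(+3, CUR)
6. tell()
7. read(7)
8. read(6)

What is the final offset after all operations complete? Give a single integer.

After 1 (seek(+5, CUR)): offset=5
After 2 (seek(-14, END)): offset=14
After 3 (seek(7, SET)): offset=7
After 4 (read(1)): returned 'R', offset=8
After 5 (seek(+3, CUR)): offset=11
After 6 (tell()): offset=11
After 7 (read(7)): returned 'OIWCRPC', offset=18
After 8 (read(6)): returned '559U5Y', offset=24

Answer: 24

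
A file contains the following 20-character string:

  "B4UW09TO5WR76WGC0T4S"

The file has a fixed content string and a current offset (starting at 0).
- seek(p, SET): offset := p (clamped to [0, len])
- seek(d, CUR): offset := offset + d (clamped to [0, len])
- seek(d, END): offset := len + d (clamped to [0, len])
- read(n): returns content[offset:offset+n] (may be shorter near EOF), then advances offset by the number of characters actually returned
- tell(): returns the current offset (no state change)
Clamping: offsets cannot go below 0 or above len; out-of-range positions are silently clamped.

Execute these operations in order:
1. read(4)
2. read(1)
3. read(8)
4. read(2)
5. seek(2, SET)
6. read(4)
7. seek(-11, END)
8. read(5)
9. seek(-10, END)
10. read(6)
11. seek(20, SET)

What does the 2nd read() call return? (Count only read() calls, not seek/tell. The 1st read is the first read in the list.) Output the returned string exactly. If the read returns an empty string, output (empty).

After 1 (read(4)): returned 'B4UW', offset=4
After 2 (read(1)): returned '0', offset=5
After 3 (read(8)): returned '9TO5WR76', offset=13
After 4 (read(2)): returned 'WG', offset=15
After 5 (seek(2, SET)): offset=2
After 6 (read(4)): returned 'UW09', offset=6
After 7 (seek(-11, END)): offset=9
After 8 (read(5)): returned 'WR76W', offset=14
After 9 (seek(-10, END)): offset=10
After 10 (read(6)): returned 'R76WGC', offset=16
After 11 (seek(20, SET)): offset=20

Answer: 0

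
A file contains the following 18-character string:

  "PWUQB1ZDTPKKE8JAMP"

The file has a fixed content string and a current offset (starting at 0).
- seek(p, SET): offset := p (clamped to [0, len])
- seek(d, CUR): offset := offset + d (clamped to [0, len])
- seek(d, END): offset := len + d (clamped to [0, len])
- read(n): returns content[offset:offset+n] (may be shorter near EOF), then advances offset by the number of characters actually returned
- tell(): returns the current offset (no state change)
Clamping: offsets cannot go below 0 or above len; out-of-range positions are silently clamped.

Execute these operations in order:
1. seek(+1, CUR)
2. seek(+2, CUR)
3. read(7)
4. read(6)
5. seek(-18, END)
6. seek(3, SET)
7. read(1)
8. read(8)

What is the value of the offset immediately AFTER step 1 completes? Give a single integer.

Answer: 1

Derivation:
After 1 (seek(+1, CUR)): offset=1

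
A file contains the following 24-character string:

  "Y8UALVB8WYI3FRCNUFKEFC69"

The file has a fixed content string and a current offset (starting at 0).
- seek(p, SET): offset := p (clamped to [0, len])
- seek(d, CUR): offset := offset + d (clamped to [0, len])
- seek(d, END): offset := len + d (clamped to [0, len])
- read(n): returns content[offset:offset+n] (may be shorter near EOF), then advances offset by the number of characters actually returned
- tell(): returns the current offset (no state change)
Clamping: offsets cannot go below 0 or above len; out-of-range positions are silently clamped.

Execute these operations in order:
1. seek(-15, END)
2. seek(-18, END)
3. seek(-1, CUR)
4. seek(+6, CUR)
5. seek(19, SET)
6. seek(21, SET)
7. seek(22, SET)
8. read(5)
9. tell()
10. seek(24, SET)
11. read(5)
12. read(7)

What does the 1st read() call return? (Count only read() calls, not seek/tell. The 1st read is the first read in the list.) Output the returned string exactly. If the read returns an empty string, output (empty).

After 1 (seek(-15, END)): offset=9
After 2 (seek(-18, END)): offset=6
After 3 (seek(-1, CUR)): offset=5
After 4 (seek(+6, CUR)): offset=11
After 5 (seek(19, SET)): offset=19
After 6 (seek(21, SET)): offset=21
After 7 (seek(22, SET)): offset=22
After 8 (read(5)): returned '69', offset=24
After 9 (tell()): offset=24
After 10 (seek(24, SET)): offset=24
After 11 (read(5)): returned '', offset=24
After 12 (read(7)): returned '', offset=24

Answer: 69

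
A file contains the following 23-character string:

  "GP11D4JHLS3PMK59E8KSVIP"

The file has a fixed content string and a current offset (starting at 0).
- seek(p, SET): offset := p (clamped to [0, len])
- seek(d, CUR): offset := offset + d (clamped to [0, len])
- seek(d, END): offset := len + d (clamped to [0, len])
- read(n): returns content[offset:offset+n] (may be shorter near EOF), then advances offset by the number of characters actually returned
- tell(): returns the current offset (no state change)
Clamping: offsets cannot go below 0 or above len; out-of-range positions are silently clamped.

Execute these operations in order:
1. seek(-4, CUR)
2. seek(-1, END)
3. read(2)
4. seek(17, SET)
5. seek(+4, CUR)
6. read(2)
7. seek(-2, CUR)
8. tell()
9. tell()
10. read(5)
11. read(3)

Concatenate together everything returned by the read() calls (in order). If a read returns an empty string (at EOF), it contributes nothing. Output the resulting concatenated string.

Answer: PIPIP

Derivation:
After 1 (seek(-4, CUR)): offset=0
After 2 (seek(-1, END)): offset=22
After 3 (read(2)): returned 'P', offset=23
After 4 (seek(17, SET)): offset=17
After 5 (seek(+4, CUR)): offset=21
After 6 (read(2)): returned 'IP', offset=23
After 7 (seek(-2, CUR)): offset=21
After 8 (tell()): offset=21
After 9 (tell()): offset=21
After 10 (read(5)): returned 'IP', offset=23
After 11 (read(3)): returned '', offset=23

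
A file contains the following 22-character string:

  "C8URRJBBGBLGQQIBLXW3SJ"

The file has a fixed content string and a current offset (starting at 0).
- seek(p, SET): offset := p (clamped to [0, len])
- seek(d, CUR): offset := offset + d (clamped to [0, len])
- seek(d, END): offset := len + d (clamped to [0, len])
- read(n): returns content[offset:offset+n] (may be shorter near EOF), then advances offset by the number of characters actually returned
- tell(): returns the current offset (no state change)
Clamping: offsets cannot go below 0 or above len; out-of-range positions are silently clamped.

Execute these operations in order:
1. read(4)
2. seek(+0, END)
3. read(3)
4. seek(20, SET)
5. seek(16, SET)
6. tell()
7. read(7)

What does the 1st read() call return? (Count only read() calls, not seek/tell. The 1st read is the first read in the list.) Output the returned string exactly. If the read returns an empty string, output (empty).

After 1 (read(4)): returned 'C8UR', offset=4
After 2 (seek(+0, END)): offset=22
After 3 (read(3)): returned '', offset=22
After 4 (seek(20, SET)): offset=20
After 5 (seek(16, SET)): offset=16
After 6 (tell()): offset=16
After 7 (read(7)): returned 'LXW3SJ', offset=22

Answer: C8UR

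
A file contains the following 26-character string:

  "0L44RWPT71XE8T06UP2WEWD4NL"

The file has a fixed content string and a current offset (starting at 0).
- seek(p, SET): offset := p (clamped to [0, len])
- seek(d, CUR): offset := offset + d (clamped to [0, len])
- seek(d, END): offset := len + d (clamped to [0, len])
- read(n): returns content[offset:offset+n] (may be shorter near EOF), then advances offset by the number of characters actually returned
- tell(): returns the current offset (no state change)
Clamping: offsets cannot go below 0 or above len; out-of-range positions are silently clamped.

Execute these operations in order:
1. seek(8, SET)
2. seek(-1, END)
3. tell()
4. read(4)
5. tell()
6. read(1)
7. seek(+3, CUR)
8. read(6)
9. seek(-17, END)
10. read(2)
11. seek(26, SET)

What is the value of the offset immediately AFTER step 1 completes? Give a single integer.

After 1 (seek(8, SET)): offset=8

Answer: 8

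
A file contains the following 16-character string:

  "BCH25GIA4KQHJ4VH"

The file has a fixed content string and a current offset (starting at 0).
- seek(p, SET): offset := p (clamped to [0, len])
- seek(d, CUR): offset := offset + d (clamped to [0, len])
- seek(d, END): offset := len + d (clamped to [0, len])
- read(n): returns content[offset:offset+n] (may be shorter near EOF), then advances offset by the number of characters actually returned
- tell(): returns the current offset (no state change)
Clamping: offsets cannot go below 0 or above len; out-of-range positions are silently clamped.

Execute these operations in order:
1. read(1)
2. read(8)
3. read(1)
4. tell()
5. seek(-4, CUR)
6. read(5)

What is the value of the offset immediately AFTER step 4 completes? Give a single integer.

After 1 (read(1)): returned 'B', offset=1
After 2 (read(8)): returned 'CH25GIA4', offset=9
After 3 (read(1)): returned 'K', offset=10
After 4 (tell()): offset=10

Answer: 10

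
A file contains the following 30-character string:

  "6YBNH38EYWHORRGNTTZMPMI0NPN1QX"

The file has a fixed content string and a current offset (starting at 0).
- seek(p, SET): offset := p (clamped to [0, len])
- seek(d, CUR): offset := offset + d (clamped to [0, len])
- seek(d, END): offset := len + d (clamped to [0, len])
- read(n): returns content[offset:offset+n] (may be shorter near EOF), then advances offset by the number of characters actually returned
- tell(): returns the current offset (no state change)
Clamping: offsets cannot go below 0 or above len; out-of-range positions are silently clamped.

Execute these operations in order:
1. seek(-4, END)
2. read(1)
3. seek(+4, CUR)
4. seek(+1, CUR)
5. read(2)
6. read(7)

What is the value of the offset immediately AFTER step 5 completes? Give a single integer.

After 1 (seek(-4, END)): offset=26
After 2 (read(1)): returned 'N', offset=27
After 3 (seek(+4, CUR)): offset=30
After 4 (seek(+1, CUR)): offset=30
After 5 (read(2)): returned '', offset=30

Answer: 30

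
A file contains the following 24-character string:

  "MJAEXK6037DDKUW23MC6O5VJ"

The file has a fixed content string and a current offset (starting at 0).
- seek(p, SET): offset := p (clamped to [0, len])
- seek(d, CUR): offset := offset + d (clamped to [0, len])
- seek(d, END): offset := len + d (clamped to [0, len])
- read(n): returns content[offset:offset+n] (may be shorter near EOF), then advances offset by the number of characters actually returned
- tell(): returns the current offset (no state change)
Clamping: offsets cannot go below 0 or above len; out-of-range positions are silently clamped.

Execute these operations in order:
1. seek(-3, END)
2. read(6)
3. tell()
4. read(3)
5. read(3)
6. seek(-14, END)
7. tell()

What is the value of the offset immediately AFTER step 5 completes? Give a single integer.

After 1 (seek(-3, END)): offset=21
After 2 (read(6)): returned '5VJ', offset=24
After 3 (tell()): offset=24
After 4 (read(3)): returned '', offset=24
After 5 (read(3)): returned '', offset=24

Answer: 24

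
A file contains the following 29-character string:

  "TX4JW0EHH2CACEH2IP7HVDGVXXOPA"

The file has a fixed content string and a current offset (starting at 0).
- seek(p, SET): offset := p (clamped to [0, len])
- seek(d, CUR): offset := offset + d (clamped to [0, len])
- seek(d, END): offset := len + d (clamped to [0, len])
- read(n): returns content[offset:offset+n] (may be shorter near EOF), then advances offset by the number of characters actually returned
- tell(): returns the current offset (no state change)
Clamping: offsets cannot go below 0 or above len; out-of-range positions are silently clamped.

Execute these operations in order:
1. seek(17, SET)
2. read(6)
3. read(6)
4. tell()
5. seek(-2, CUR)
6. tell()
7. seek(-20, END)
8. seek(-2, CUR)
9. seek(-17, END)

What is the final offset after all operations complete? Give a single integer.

After 1 (seek(17, SET)): offset=17
After 2 (read(6)): returned 'P7HVDG', offset=23
After 3 (read(6)): returned 'VXXOPA', offset=29
After 4 (tell()): offset=29
After 5 (seek(-2, CUR)): offset=27
After 6 (tell()): offset=27
After 7 (seek(-20, END)): offset=9
After 8 (seek(-2, CUR)): offset=7
After 9 (seek(-17, END)): offset=12

Answer: 12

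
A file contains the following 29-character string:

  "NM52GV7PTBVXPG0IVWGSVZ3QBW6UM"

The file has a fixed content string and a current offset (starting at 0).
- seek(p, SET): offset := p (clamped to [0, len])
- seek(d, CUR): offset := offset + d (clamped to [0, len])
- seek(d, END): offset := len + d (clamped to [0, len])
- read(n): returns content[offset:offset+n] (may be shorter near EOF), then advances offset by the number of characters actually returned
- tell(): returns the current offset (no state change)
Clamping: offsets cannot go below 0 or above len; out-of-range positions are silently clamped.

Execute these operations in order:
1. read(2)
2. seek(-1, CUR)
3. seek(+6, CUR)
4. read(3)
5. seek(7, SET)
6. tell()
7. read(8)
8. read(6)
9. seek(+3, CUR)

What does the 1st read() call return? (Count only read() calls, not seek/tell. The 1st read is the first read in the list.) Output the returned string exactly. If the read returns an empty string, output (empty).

After 1 (read(2)): returned 'NM', offset=2
After 2 (seek(-1, CUR)): offset=1
After 3 (seek(+6, CUR)): offset=7
After 4 (read(3)): returned 'PTB', offset=10
After 5 (seek(7, SET)): offset=7
After 6 (tell()): offset=7
After 7 (read(8)): returned 'PTBVXPG0', offset=15
After 8 (read(6)): returned 'IVWGSV', offset=21
After 9 (seek(+3, CUR)): offset=24

Answer: NM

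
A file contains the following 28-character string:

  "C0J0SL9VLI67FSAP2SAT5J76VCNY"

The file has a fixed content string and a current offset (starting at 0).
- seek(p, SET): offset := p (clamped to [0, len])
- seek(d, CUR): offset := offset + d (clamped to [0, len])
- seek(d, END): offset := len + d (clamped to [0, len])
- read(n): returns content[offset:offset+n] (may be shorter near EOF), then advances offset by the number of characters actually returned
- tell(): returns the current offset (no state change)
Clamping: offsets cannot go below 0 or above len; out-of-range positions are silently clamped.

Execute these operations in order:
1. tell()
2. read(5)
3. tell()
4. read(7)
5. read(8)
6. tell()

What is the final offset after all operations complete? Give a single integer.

Answer: 20

Derivation:
After 1 (tell()): offset=0
After 2 (read(5)): returned 'C0J0S', offset=5
After 3 (tell()): offset=5
After 4 (read(7)): returned 'L9VLI67', offset=12
After 5 (read(8)): returned 'FSAP2SAT', offset=20
After 6 (tell()): offset=20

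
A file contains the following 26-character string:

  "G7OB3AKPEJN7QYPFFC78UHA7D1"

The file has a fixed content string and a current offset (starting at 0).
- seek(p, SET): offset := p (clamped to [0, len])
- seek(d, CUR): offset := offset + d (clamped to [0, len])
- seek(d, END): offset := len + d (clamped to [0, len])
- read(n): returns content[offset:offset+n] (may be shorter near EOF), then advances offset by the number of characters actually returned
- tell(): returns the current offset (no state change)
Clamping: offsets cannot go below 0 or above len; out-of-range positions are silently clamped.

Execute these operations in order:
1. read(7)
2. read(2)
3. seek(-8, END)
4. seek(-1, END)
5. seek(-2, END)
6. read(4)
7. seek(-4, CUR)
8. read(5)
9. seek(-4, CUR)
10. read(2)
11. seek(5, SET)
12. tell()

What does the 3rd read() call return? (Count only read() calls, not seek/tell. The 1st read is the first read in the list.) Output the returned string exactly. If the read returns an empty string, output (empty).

After 1 (read(7)): returned 'G7OB3AK', offset=7
After 2 (read(2)): returned 'PE', offset=9
After 3 (seek(-8, END)): offset=18
After 4 (seek(-1, END)): offset=25
After 5 (seek(-2, END)): offset=24
After 6 (read(4)): returned 'D1', offset=26
After 7 (seek(-4, CUR)): offset=22
After 8 (read(5)): returned 'A7D1', offset=26
After 9 (seek(-4, CUR)): offset=22
After 10 (read(2)): returned 'A7', offset=24
After 11 (seek(5, SET)): offset=5
After 12 (tell()): offset=5

Answer: D1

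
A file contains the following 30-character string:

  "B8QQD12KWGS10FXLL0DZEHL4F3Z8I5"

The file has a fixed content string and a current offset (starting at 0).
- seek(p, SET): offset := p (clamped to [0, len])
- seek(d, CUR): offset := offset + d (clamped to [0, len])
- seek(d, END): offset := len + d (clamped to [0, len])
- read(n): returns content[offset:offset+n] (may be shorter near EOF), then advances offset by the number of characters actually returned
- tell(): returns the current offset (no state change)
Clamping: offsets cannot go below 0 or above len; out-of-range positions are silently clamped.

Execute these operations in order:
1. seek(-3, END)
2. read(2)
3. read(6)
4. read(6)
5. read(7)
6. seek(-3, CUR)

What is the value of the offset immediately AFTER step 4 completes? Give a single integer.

Answer: 30

Derivation:
After 1 (seek(-3, END)): offset=27
After 2 (read(2)): returned '8I', offset=29
After 3 (read(6)): returned '5', offset=30
After 4 (read(6)): returned '', offset=30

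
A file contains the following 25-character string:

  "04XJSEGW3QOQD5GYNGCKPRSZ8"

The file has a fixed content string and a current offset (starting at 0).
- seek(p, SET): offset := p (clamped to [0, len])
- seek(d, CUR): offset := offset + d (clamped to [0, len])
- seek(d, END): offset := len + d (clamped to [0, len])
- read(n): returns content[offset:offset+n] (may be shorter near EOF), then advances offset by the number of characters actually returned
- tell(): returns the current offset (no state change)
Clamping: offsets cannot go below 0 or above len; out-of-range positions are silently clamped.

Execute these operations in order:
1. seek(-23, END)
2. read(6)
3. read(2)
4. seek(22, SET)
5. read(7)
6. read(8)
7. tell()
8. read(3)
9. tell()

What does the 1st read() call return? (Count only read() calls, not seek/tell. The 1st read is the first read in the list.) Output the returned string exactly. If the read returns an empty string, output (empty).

After 1 (seek(-23, END)): offset=2
After 2 (read(6)): returned 'XJSEGW', offset=8
After 3 (read(2)): returned '3Q', offset=10
After 4 (seek(22, SET)): offset=22
After 5 (read(7)): returned 'SZ8', offset=25
After 6 (read(8)): returned '', offset=25
After 7 (tell()): offset=25
After 8 (read(3)): returned '', offset=25
After 9 (tell()): offset=25

Answer: XJSEGW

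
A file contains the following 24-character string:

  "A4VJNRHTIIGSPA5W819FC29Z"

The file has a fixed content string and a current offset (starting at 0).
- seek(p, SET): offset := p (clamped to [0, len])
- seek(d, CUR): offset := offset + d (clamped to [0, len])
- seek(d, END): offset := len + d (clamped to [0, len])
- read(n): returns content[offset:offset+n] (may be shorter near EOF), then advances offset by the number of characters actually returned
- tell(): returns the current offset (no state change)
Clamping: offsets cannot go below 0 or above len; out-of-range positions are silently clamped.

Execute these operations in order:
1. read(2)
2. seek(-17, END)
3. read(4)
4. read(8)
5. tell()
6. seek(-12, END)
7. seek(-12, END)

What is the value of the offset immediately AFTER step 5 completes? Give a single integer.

After 1 (read(2)): returned 'A4', offset=2
After 2 (seek(-17, END)): offset=7
After 3 (read(4)): returned 'TIIG', offset=11
After 4 (read(8)): returned 'SPA5W819', offset=19
After 5 (tell()): offset=19

Answer: 19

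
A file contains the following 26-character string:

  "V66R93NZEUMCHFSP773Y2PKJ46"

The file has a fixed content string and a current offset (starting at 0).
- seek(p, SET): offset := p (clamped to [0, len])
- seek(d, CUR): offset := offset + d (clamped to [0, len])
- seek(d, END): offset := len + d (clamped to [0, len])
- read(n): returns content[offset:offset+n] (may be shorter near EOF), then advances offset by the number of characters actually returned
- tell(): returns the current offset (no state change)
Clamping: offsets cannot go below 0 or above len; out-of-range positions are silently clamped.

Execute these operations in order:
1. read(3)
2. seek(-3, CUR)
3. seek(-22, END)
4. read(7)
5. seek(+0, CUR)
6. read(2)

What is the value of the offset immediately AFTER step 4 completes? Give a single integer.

After 1 (read(3)): returned 'V66', offset=3
After 2 (seek(-3, CUR)): offset=0
After 3 (seek(-22, END)): offset=4
After 4 (read(7)): returned '93NZEUM', offset=11

Answer: 11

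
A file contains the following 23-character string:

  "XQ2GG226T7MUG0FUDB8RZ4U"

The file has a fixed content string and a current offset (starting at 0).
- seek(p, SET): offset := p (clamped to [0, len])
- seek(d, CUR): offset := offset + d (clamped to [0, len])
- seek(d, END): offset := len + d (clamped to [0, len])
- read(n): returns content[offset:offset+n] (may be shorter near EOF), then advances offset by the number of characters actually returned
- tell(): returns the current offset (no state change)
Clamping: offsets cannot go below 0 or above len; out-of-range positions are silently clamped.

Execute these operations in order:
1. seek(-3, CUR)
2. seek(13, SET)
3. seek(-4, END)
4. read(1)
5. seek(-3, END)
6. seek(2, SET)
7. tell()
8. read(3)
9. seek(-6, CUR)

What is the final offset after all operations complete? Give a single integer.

Answer: 0

Derivation:
After 1 (seek(-3, CUR)): offset=0
After 2 (seek(13, SET)): offset=13
After 3 (seek(-4, END)): offset=19
After 4 (read(1)): returned 'R', offset=20
After 5 (seek(-3, END)): offset=20
After 6 (seek(2, SET)): offset=2
After 7 (tell()): offset=2
After 8 (read(3)): returned '2GG', offset=5
After 9 (seek(-6, CUR)): offset=0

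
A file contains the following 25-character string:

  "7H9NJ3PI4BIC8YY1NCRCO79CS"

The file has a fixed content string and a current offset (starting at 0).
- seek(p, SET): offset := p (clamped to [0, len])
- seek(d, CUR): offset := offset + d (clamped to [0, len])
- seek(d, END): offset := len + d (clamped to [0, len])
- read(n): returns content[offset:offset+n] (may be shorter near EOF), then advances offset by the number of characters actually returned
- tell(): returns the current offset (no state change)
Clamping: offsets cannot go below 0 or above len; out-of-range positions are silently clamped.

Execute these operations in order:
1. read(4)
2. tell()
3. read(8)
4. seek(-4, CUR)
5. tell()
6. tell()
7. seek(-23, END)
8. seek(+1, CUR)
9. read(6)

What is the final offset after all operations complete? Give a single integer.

After 1 (read(4)): returned '7H9N', offset=4
After 2 (tell()): offset=4
After 3 (read(8)): returned 'J3PI4BIC', offset=12
After 4 (seek(-4, CUR)): offset=8
After 5 (tell()): offset=8
After 6 (tell()): offset=8
After 7 (seek(-23, END)): offset=2
After 8 (seek(+1, CUR)): offset=3
After 9 (read(6)): returned 'NJ3PI4', offset=9

Answer: 9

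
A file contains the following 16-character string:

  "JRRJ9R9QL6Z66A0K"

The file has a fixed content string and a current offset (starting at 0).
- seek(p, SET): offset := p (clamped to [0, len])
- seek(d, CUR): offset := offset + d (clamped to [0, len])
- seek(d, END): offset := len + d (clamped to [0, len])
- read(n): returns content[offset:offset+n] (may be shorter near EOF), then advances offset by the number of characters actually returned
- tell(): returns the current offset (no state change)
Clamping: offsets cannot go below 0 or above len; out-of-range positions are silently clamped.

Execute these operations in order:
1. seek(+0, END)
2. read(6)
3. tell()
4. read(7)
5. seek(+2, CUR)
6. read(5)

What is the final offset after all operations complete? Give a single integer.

Answer: 16

Derivation:
After 1 (seek(+0, END)): offset=16
After 2 (read(6)): returned '', offset=16
After 3 (tell()): offset=16
After 4 (read(7)): returned '', offset=16
After 5 (seek(+2, CUR)): offset=16
After 6 (read(5)): returned '', offset=16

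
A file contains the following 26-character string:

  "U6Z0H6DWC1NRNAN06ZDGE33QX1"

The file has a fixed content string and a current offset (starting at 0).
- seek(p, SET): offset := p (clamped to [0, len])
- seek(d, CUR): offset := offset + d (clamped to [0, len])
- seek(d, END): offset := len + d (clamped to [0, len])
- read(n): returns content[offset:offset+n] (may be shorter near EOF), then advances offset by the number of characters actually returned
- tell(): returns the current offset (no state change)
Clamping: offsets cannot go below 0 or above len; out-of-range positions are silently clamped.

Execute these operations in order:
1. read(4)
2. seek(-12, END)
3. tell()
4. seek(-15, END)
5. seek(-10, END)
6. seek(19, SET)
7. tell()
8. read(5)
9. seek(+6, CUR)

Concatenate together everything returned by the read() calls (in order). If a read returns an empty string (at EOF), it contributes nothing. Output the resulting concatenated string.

Answer: U6Z0GE33Q

Derivation:
After 1 (read(4)): returned 'U6Z0', offset=4
After 2 (seek(-12, END)): offset=14
After 3 (tell()): offset=14
After 4 (seek(-15, END)): offset=11
After 5 (seek(-10, END)): offset=16
After 6 (seek(19, SET)): offset=19
After 7 (tell()): offset=19
After 8 (read(5)): returned 'GE33Q', offset=24
After 9 (seek(+6, CUR)): offset=26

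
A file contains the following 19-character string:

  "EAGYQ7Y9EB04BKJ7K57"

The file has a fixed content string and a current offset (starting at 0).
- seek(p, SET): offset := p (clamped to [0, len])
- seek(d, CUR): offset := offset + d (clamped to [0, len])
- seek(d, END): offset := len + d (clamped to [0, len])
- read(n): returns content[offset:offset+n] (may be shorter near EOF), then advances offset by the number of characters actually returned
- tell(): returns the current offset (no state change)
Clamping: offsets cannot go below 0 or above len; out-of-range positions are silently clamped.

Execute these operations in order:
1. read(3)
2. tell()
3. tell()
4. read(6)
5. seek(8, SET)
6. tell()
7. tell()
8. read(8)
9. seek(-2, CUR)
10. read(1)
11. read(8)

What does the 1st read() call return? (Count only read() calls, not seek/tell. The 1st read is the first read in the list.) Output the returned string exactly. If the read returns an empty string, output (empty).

After 1 (read(3)): returned 'EAG', offset=3
After 2 (tell()): offset=3
After 3 (tell()): offset=3
After 4 (read(6)): returned 'YQ7Y9E', offset=9
After 5 (seek(8, SET)): offset=8
After 6 (tell()): offset=8
After 7 (tell()): offset=8
After 8 (read(8)): returned 'EB04BKJ7', offset=16
After 9 (seek(-2, CUR)): offset=14
After 10 (read(1)): returned 'J', offset=15
After 11 (read(8)): returned '7K57', offset=19

Answer: EAG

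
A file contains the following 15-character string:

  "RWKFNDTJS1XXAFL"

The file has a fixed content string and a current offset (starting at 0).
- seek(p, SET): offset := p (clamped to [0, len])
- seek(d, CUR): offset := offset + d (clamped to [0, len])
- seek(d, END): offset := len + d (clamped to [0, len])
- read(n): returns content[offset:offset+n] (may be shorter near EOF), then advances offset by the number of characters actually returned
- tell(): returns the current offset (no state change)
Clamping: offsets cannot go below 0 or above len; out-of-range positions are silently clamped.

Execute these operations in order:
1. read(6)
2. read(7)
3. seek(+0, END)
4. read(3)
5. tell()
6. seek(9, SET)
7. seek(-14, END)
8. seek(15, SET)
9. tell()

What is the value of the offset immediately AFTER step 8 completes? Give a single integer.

After 1 (read(6)): returned 'RWKFND', offset=6
After 2 (read(7)): returned 'TJS1XXA', offset=13
After 3 (seek(+0, END)): offset=15
After 4 (read(3)): returned '', offset=15
After 5 (tell()): offset=15
After 6 (seek(9, SET)): offset=9
After 7 (seek(-14, END)): offset=1
After 8 (seek(15, SET)): offset=15

Answer: 15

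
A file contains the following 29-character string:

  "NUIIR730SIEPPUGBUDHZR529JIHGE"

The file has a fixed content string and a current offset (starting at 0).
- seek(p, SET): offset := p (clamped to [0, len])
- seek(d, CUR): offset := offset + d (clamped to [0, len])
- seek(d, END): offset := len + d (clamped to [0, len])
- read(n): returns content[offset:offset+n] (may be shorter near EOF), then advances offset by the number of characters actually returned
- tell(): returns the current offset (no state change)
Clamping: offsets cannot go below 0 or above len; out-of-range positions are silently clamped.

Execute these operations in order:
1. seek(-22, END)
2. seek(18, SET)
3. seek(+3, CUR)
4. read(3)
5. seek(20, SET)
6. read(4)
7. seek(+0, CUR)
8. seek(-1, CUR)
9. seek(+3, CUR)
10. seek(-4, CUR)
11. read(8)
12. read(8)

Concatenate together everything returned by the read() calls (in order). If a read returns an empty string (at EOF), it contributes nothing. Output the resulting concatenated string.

Answer: 529R52929JIHGE

Derivation:
After 1 (seek(-22, END)): offset=7
After 2 (seek(18, SET)): offset=18
After 3 (seek(+3, CUR)): offset=21
After 4 (read(3)): returned '529', offset=24
After 5 (seek(20, SET)): offset=20
After 6 (read(4)): returned 'R529', offset=24
After 7 (seek(+0, CUR)): offset=24
After 8 (seek(-1, CUR)): offset=23
After 9 (seek(+3, CUR)): offset=26
After 10 (seek(-4, CUR)): offset=22
After 11 (read(8)): returned '29JIHGE', offset=29
After 12 (read(8)): returned '', offset=29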